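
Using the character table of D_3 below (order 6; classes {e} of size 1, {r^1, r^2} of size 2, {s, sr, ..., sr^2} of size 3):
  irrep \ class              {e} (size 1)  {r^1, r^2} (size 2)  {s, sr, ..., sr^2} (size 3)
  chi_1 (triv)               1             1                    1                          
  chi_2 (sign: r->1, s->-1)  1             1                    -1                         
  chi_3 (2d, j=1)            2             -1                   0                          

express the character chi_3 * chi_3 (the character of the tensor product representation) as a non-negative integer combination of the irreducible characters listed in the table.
chi_3 tensor chi_3 = chi_1 + chi_2 + chi_3 (all other irreducibles have multiplicity 0).

Reasoning: The character of a tensor product is the pointwise product (chi_3 * chi_3)(C) = chi_3(C) * chi_3(C):
  {e}: (2)*(2), {r^1, r^2}: (-1)*(-1), {s, sr, ..., sr^2}: (0)*(0)
so (chi_3 * chi_3) takes values
  {e} -> 4, {r^1, r^2} -> 1, {s, sr, ..., sr^2} -> 0.
Now take the inner product of this character with each irreducible chi from the table, <chi_3*chi_3, chi> = (1/6) sum_C |C| (chi_3*chi_3)(C) conj(chi(C)):
  <chi_3*chi_3, chi_1> = (1/6)[1*(4)*conj(1) + 2*(1)*conj(1) + 3*(0)*conj(1)]
      = (1/6)[(4) + (2) + (0)] = 6/6 = 1
  <chi_3*chi_3, chi_2> = (1/6)[1*(4)*conj(1) + 2*(1)*conj(1) + 3*(0)*conj(-1)]
      = (1/6)[(4) + (2) + (0)] = 6/6 = 1
  <chi_3*chi_3, chi_3> = (1/6)[1*(4)*conj(2) + 2*(1)*conj(-1) + 3*(0)*conj(0)]
      = (1/6)[(8) + (-2) + (0)] = 6/6 = 1
Hence the multiplicities are chi_1: 1, chi_2: 1, chi_3: 1. Dimension check: dim(chi_3)*dim(chi_3) = 2*2 = 4 and sum (mult * dim) = 1*1 + 1*1 + 1*2 = 4.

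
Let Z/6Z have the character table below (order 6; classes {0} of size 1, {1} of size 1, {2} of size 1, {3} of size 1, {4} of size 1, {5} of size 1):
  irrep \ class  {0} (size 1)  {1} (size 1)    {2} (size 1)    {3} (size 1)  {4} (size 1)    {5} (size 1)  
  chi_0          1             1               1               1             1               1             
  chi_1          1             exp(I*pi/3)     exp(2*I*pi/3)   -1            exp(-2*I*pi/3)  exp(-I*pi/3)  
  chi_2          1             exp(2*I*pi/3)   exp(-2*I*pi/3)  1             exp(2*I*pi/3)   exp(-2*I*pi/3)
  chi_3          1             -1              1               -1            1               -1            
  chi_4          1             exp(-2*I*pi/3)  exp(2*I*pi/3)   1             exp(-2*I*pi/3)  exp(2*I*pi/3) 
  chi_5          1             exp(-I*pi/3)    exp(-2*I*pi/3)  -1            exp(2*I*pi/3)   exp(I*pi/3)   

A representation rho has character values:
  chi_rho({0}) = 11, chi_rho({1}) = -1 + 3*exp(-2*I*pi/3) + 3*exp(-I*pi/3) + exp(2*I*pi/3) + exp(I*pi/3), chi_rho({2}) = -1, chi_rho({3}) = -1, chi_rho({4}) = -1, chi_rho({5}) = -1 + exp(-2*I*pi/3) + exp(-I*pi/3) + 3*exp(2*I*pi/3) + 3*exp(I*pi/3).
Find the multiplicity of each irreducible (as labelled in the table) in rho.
Multiplicities: chi_0: 1, chi_1: 1, chi_2: 1, chi_3: 2, chi_4: 3, chi_5: 3.

Explanation: Use <chi_rho, chi> = (1/|G|) sum_C |C| * chi_rho(C) * conj(chi(C)) with |G| = 6 for each irreducible chi in the table:
  <chi_rho, chi_0> = (1/6)[1*(11)*conj(1) + 1*(-1 + 3*exp(-2*I*pi/3) + 3*exp(-I*pi/3) + exp(2*I*pi/3) + exp(I*pi/3))*conj(1) + 1*(-1)*conj(1) + 1*(-1)*conj(1) + 1*(-1)*conj(1) + 1*(-1 + exp(-2*I*pi/3) + exp(-I*pi/3) + 3*exp(2*I*pi/3) + 3*exp(I*pi/3))*conj(1)]
      = (1/6)[(11) + (-1 + 3*exp(-2*I*pi/3) + 3*exp(-I*pi/3) + exp(2*I*pi/3) + exp(I*pi/3)) + (-1) + (-1) + (-1) + (-1 + exp(-2*I*pi/3) + exp(-I*pi/3) + 3*exp(2*I*pi/3) + 3*exp(I*pi/3))] = 6/6 = 1
  <chi_rho, chi_1> = (1/6)[1*(11)*conj(1) + 1*(-1 + 3*exp(-2*I*pi/3) + 3*exp(-I*pi/3) + exp(2*I*pi/3) + exp(I*pi/3))*conj(exp(I*pi/3)) + 1*(-1)*conj(exp(2*I*pi/3)) + 1*(-1)*conj(-1) + 1*(-1)*conj(exp(-2*I*pi/3)) + 1*(-1 + exp(-2*I*pi/3) + exp(-I*pi/3) + 3*exp(2*I*pi/3) + 3*exp(I*pi/3))*conj(exp(-I*pi/3))]
      = (1/6)[(11) + (-2 + 3*exp(-2*I*pi/3) - exp(-I*pi/3) + exp(I*pi/3)) + (4 + 3*exp(-2*I*pi/3) + 4*exp(2*I*pi/3)) + (1) + (4 + 4*exp(-2*I*pi/3) + 3*exp(2*I*pi/3)) + (-2 - exp(I*pi/3) + exp(-I*pi/3) + 3*exp(2*I*pi/3))] = 6/6 = 1
  <chi_rho, chi_2> = (1/6)[1*(11)*conj(1) + 1*(-1 + 3*exp(-2*I*pi/3) + 3*exp(-I*pi/3) + exp(2*I*pi/3) + exp(I*pi/3))*conj(exp(2*I*pi/3)) + 1*(-1)*conj(exp(-2*I*pi/3)) + 1*(-1)*conj(1) + 1*(-1)*conj(exp(2*I*pi/3)) + 1*(-1 + exp(-2*I*pi/3) + exp(-I*pi/3) + 3*exp(2*I*pi/3) + 3*exp(I*pi/3))*conj(exp(-2*I*pi/3))]
      = (1/6)[(11) + (-2 + exp(-I*pi/3) - exp(-2*I*pi/3) + 3*exp(2*I*pi/3)) + (4 + 4*exp(-2*I*pi/3) + 3*exp(2*I*pi/3)) + (-1) + (4 + 3*exp(-2*I*pi/3) + 4*exp(2*I*pi/3)) + (-2 + 3*exp(-2*I*pi/3) - exp(2*I*pi/3) + exp(I*pi/3))] = 6/6 = 1
  <chi_rho, chi_3> = (1/6)[1*(11)*conj(1) + 1*(-1 + 3*exp(-2*I*pi/3) + 3*exp(-I*pi/3) + exp(2*I*pi/3) + exp(I*pi/3))*conj(-1) + 1*(-1)*conj(1) + 1*(-1)*conj(-1) + 1*(-1)*conj(1) + 1*(-1 + exp(-2*I*pi/3) + exp(-I*pi/3) + 3*exp(2*I*pi/3) + 3*exp(I*pi/3))*conj(-1)]
      = (1/6)[(11) + (1 - exp(I*pi/3) - exp(2*I*pi/3) - 3*exp(-I*pi/3) - 3*exp(-2*I*pi/3)) + (-1) + (1) + (-1) + (1 - 3*exp(I*pi/3) - 3*exp(2*I*pi/3) - exp(-I*pi/3) - exp(-2*I*pi/3))] = 12/6 = 2
  <chi_rho, chi_4> = (1/6)[1*(11)*conj(1) + 1*(-1 + 3*exp(-2*I*pi/3) + 3*exp(-I*pi/3) + exp(2*I*pi/3) + exp(I*pi/3))*conj(exp(-2*I*pi/3)) + 1*(-1)*conj(exp(2*I*pi/3)) + 1*(-1)*conj(1) + 1*(-1)*conj(exp(-2*I*pi/3)) + 1*(-1 + exp(-2*I*pi/3) + exp(-I*pi/3) + 3*exp(2*I*pi/3) + 3*exp(I*pi/3))*conj(exp(2*I*pi/3))]
      = (1/6)[(11) + (2 + exp(-2*I*pi/3) - exp(2*I*pi/3) + 3*exp(I*pi/3)) + (4 + 3*exp(-2*I*pi/3) + 4*exp(2*I*pi/3)) + (-1) + (4 + 4*exp(-2*I*pi/3) + 3*exp(2*I*pi/3)) + (2 + 3*exp(-I*pi/3) + exp(2*I*pi/3) - exp(-2*I*pi/3))] = 18/6 = 3
  <chi_rho, chi_5> = (1/6)[1*(11)*conj(1) + 1*(-1 + 3*exp(-2*I*pi/3) + 3*exp(-I*pi/3) + exp(2*I*pi/3) + exp(I*pi/3))*conj(exp(-I*pi/3)) + 1*(-1)*conj(exp(-2*I*pi/3)) + 1*(-1)*conj(-1) + 1*(-1)*conj(exp(2*I*pi/3)) + 1*(-1 + exp(-2*I*pi/3) + exp(-I*pi/3) + 3*exp(2*I*pi/3) + 3*exp(I*pi/3))*conj(exp(I*pi/3))]
      = (1/6)[(11) + (2 + 3*exp(-I*pi/3) - exp(I*pi/3) + exp(2*I*pi/3)) + (4 + 4*exp(-2*I*pi/3) + 3*exp(2*I*pi/3)) + (1) + (4 + 3*exp(-2*I*pi/3) + 4*exp(2*I*pi/3)) + (2 + exp(-2*I*pi/3) - exp(-I*pi/3) + 3*exp(I*pi/3))] = 18/6 = 3
(Exp terms are combined using exp(i*s)*conj(exp(i*t)) = exp(i*(s-t)), and sums of them are collapsed using the identity that for every m > 1 the m distinct m-th roots of unity sum to 0, e.g. 1 + exp(2*I*pi/3) + exp(-2*I*pi/3) = 0.)
Dimension check: dim(rho) = sum (mult * dim) = 1*1 + 1*1 + 1*1 + 2*1 + 3*1 + 3*1 = 11 = chi_rho(e) = 11.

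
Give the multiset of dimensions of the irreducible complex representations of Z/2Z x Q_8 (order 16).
Dimensions: 1, 1, 1, 1, 1, 1, 1, 1, 2, 2

Justification: There are 10 irreducibles (= number of conjugacy classes). Their dimensions d_i satisfy sum d_i^2 = |G| = 16: 1 + 1 + 1 + 1 + 1 + 1 + 1 + 1 + 4 + 4 = 16. (For the product with Z/2Z: each of the 2 1-dim characters of Z/2Z tensors with each irrep of Q_8, giving 2 copies of each Q_8-dimension.)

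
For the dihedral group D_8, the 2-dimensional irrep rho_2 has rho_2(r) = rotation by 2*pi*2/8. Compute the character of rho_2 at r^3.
chi_{rho_2}(r^3) = 2*cos(2*pi*2*3/8) = 0

Why: rho_2(r^3) is rotation by angle 2*pi*2*3/8, whose trace is 2*cos(2*pi*2*3/8) = 0.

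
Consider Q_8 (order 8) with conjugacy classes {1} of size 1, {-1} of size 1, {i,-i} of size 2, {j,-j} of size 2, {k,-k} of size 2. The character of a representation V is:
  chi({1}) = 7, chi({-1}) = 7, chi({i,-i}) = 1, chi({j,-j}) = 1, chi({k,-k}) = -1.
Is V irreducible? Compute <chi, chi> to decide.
Not irreducible (reducible): <chi, chi> = 13 > 1.

Derivation: <chi, chi> = (1/|G|) sum_C |C| * |chi(C)|^2 = (1/8)[1*|7|^2 + 1*|7|^2 + 2*|1|^2 + 2*|1|^2 + 2*|-1|^2]
  = (1/8)[(49) + (49) + (2) + (2) + (2)] = 104/8 = 13.
A character is irreducible iff <chi, chi> = 1, so this representation is reducible.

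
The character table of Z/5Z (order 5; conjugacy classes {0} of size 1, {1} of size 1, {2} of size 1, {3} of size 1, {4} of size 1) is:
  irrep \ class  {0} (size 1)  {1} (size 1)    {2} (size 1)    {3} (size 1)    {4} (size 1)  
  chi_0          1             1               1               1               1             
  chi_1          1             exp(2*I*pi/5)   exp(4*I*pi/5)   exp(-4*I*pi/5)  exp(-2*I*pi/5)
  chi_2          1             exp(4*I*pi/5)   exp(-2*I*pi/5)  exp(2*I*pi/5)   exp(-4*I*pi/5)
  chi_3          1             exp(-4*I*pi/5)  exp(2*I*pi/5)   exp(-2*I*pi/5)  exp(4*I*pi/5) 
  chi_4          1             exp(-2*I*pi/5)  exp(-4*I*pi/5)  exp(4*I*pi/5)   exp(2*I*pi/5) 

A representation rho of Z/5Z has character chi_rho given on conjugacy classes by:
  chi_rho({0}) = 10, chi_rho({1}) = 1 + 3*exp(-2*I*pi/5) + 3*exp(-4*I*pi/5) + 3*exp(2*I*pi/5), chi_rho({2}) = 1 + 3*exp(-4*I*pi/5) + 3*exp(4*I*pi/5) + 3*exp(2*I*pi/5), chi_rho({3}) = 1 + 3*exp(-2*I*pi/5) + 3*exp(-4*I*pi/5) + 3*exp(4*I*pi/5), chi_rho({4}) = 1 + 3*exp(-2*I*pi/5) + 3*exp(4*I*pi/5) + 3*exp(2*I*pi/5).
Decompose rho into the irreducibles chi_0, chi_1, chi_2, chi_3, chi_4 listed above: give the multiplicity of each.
Multiplicities: chi_0: 1, chi_1: 3, chi_2: 0, chi_3: 3, chi_4: 3.

Derivation: Use <chi_rho, chi> = (1/|G|) sum_C |C| * chi_rho(C) * conj(chi(C)) with |G| = 5 for each irreducible chi in the table:
  <chi_rho, chi_0> = (1/5)[1*(10)*conj(1) + 1*(1 + 3*exp(-2*I*pi/5) + 3*exp(-4*I*pi/5) + 3*exp(2*I*pi/5))*conj(1) + 1*(1 + 3*exp(-4*I*pi/5) + 3*exp(4*I*pi/5) + 3*exp(2*I*pi/5))*conj(1) + 1*(1 + 3*exp(-2*I*pi/5) + 3*exp(-4*I*pi/5) + 3*exp(4*I*pi/5))*conj(1) + 1*(1 + 3*exp(-2*I*pi/5) + 3*exp(4*I*pi/5) + 3*exp(2*I*pi/5))*conj(1)]
      = (1/5)[(10) + (1 + 3*exp(-2*I*pi/5) + 3*exp(-4*I*pi/5) + 3*exp(2*I*pi/5)) + (1 + 3*exp(-4*I*pi/5) + 3*exp(4*I*pi/5) + 3*exp(2*I*pi/5)) + (1 + 3*exp(-2*I*pi/5) + 3*exp(-4*I*pi/5) + 3*exp(4*I*pi/5)) + (1 + 3*exp(-2*I*pi/5) + 3*exp(4*I*pi/5) + 3*exp(2*I*pi/5))] = 5/5 = 1
  <chi_rho, chi_1> = (1/5)[1*(10)*conj(1) + 1*(1 + 3*exp(-2*I*pi/5) + 3*exp(-4*I*pi/5) + 3*exp(2*I*pi/5))*conj(exp(2*I*pi/5)) + 1*(1 + 3*exp(-4*I*pi/5) + 3*exp(4*I*pi/5) + 3*exp(2*I*pi/5))*conj(exp(4*I*pi/5)) + 1*(1 + 3*exp(-2*I*pi/5) + 3*exp(-4*I*pi/5) + 3*exp(4*I*pi/5))*conj(exp(-4*I*pi/5)) + 1*(1 + 3*exp(-2*I*pi/5) + 3*exp(4*I*pi/5) + 3*exp(2*I*pi/5))*conj(exp(-2*I*pi/5))]
      = (1/5)[(10) + (3 + 3*exp(-4*I*pi/5) + exp(-2*I*pi/5) + 3*exp(4*I*pi/5)) + (3 + 3*exp(-2*I*pi/5) + exp(-4*I*pi/5) + 3*exp(2*I*pi/5)) + (3 + 3*exp(-2*I*pi/5) + exp(4*I*pi/5) + 3*exp(2*I*pi/5)) + (3 + 3*exp(-4*I*pi/5) + exp(2*I*pi/5) + 3*exp(4*I*pi/5))] = 15/5 = 3
  <chi_rho, chi_2> = (1/5)[1*(10)*conj(1) + 1*(1 + 3*exp(-2*I*pi/5) + 3*exp(-4*I*pi/5) + 3*exp(2*I*pi/5))*conj(exp(4*I*pi/5)) + 1*(1 + 3*exp(-4*I*pi/5) + 3*exp(4*I*pi/5) + 3*exp(2*I*pi/5))*conj(exp(-2*I*pi/5)) + 1*(1 + 3*exp(-2*I*pi/5) + 3*exp(-4*I*pi/5) + 3*exp(4*I*pi/5))*conj(exp(2*I*pi/5)) + 1*(1 + 3*exp(-2*I*pi/5) + 3*exp(4*I*pi/5) + 3*exp(2*I*pi/5))*conj(exp(-4*I*pi/5))]
      = (1/5)[(10) + (3*exp(-2*I*pi/5) + exp(-4*I*pi/5) + 3*exp(4*I*pi/5) + 3*exp(2*I*pi/5)) + (3*exp(-2*I*pi/5) + 3*exp(-4*I*pi/5) + exp(2*I*pi/5) + 3*exp(4*I*pi/5)) + (3*exp(-4*I*pi/5) + exp(-2*I*pi/5) + 3*exp(4*I*pi/5) + 3*exp(2*I*pi/5)) + (3*exp(-2*I*pi/5) + 3*exp(-4*I*pi/5) + exp(4*I*pi/5) + 3*exp(2*I*pi/5))] = 0/5 = 0
  <chi_rho, chi_3> = (1/5)[1*(10)*conj(1) + 1*(1 + 3*exp(-2*I*pi/5) + 3*exp(-4*I*pi/5) + 3*exp(2*I*pi/5))*conj(exp(-4*I*pi/5)) + 1*(1 + 3*exp(-4*I*pi/5) + 3*exp(4*I*pi/5) + 3*exp(2*I*pi/5))*conj(exp(2*I*pi/5)) + 1*(1 + 3*exp(-2*I*pi/5) + 3*exp(-4*I*pi/5) + 3*exp(4*I*pi/5))*conj(exp(-2*I*pi/5)) + 1*(1 + 3*exp(-2*I*pi/5) + 3*exp(4*I*pi/5) + 3*exp(2*I*pi/5))*conj(exp(4*I*pi/5))]
      = (1/5)[(10) + (3 + 3*exp(-4*I*pi/5) + exp(4*I*pi/5) + 3*exp(2*I*pi/5)) + (3 + exp(-2*I*pi/5) + 3*exp(4*I*pi/5) + 3*exp(2*I*pi/5)) + (3 + 3*exp(-2*I*pi/5) + 3*exp(-4*I*pi/5) + exp(2*I*pi/5)) + (3 + 3*exp(-2*I*pi/5) + exp(-4*I*pi/5) + 3*exp(4*I*pi/5))] = 15/5 = 3
  <chi_rho, chi_4> = (1/5)[1*(10)*conj(1) + 1*(1 + 3*exp(-2*I*pi/5) + 3*exp(-4*I*pi/5) + 3*exp(2*I*pi/5))*conj(exp(-2*I*pi/5)) + 1*(1 + 3*exp(-4*I*pi/5) + 3*exp(4*I*pi/5) + 3*exp(2*I*pi/5))*conj(exp(-4*I*pi/5)) + 1*(1 + 3*exp(-2*I*pi/5) + 3*exp(-4*I*pi/5) + 3*exp(4*I*pi/5))*conj(exp(4*I*pi/5)) + 1*(1 + 3*exp(-2*I*pi/5) + 3*exp(4*I*pi/5) + 3*exp(2*I*pi/5))*conj(exp(2*I*pi/5))]
      = (1/5)[(10) + (3 + 3*exp(-2*I*pi/5) + exp(2*I*pi/5) + 3*exp(4*I*pi/5)) + (3 + 3*exp(-2*I*pi/5) + 3*exp(-4*I*pi/5) + exp(4*I*pi/5)) + (3 + exp(-4*I*pi/5) + 3*exp(4*I*pi/5) + 3*exp(2*I*pi/5)) + (3 + 3*exp(-4*I*pi/5) + exp(-2*I*pi/5) + 3*exp(2*I*pi/5))] = 15/5 = 3
(Exp terms are combined using exp(i*s)*conj(exp(i*t)) = exp(i*(s-t)), and sums of them are collapsed using the identity that for every m > 1 the m distinct m-th roots of unity sum to 0, e.g. 1 + exp(2*I*pi/3) + exp(-2*I*pi/3) = 0.)
Dimension check: dim(rho) = sum (mult * dim) = 1*1 + 3*1 + 0*1 + 3*1 + 3*1 = 10 = chi_rho(e) = 10.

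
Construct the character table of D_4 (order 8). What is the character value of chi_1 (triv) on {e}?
Conjugacy classes: {e} of size 1, {r^2} of size 1, {r^1, r^3} of size 2, {s, sr^2, ...} of size 2, {sr, sr^3, ...} of size 2.
Character table:
  irrep \ class              {e} (size 1)  {r^2} (size 1)  {r^1, r^3} (size 2)  {s, sr^2, ...} (size 2)  {sr, sr^3, ...} (size 2)
  chi_1 (triv)               1             1               1                    1                        1                       
  chi_2 (sign: r->1, s->-1)  1             1               1                    -1                       -1                      
  chi_3 (r->-1, s->1)        1             1               -1                   1                        -1                      
  chi_4 (r->-1, s->-1)       1             1               -1                   -1                       1                       
  chi_5 (2d, j=1)            2             -2              0                    0                        0                       

Spot check: chi_1 (triv) on {e} = 1.

Solution. D_4 has order 2*4 = 8 with 5 conjugacy classes, hence 5 irreducibles. Sum of squared dims 1 + 1 + 1 + 1 + 4 = 8 = |G|. Linear characters come from the abelianisation; the 2-dimensional irreps have character r^k -> 2*cos(2*pi*j*k/4), reflections -> 0.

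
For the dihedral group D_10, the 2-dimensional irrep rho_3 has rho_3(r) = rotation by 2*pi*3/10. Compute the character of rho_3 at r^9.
chi_{rho_3}(r^9) = 2*cos(2*pi*3*9/10) = 1/2 - sqrt(5)/2

Proof sketch: rho_3(r^9) is rotation by angle 2*pi*3*9/10, whose trace is 2*cos(2*pi*3*9/10) = 1/2 - sqrt(5)/2.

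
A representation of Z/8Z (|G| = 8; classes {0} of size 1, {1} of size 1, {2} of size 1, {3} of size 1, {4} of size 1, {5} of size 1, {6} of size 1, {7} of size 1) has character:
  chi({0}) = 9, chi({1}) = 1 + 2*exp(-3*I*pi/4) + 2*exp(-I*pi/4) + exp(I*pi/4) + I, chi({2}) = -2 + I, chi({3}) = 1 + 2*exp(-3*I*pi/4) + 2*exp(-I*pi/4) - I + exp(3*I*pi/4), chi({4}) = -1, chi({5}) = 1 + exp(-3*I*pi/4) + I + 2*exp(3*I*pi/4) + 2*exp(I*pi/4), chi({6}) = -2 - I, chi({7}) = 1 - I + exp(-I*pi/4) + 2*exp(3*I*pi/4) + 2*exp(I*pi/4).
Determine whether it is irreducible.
Not irreducible (reducible): <chi, chi> = 15 > 1.

Details: <chi, chi> = (1/|G|) sum_C |C| * |chi(C)|^2 = (1/8)[1*|9|^2 + 1*|1 + 2*exp(-3*I*pi/4) + 2*exp(-I*pi/4) + exp(I*pi/4) + I|^2 + 1*|-2 + I|^2 + 1*|1 + 2*exp(-3*I*pi/4) + 2*exp(-I*pi/4) - I + exp(3*I*pi/4)|^2 + 1*|-1|^2 + 1*|1 + exp(-3*I*pi/4) + I + 2*exp(3*I*pi/4) + 2*exp(I*pi/4)|^2 + 1*|-2 - I|^2 + 1*|1 - I + exp(-I*pi/4) + 2*exp(3*I*pi/4) + 2*exp(I*pi/4)|^2]
  = (1/8)[(81) + (7 + 4*exp(-3*I*pi/4) + exp(-I*pi/4) + 2*exp(I*pi/4) + 3*exp(3*I*pi/4)) + (5) + (7 + 3*exp(-I*pi/4) + 2*exp(-3*I*pi/4) + exp(3*I*pi/4) + 4*exp(I*pi/4)) + (1) + (7 + 3*exp(-I*pi/4) + 2*exp(-3*I*pi/4) + exp(3*I*pi/4) + 4*exp(I*pi/4)) + (5) + (7 + 4*exp(-3*I*pi/4) + exp(-I*pi/4) + 2*exp(I*pi/4) + 3*exp(3*I*pi/4))] = 120/8 = 15.
(Exp terms are combined using exp(i*s)*conj(exp(i*t)) = exp(i*(s-t)), and sums of them are collapsed using the identity that for every m > 1 the m distinct m-th roots of unity sum to 0, e.g. 1 + exp(2*I*pi/3) + exp(-2*I*pi/3) = 0.)
A character is irreducible iff <chi, chi> = 1, so this representation is reducible.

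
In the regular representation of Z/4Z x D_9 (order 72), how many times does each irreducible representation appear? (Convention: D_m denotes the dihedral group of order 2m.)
Each irreducible V_i of dimension d_i appears with multiplicity d_i, i.e. rho_reg = (direct sum over all irreducibles V_i) d_i V_i. The irreducible dimensions for Z/4Z x D_9 are 1, 1, 1, 1, 1, 1, 1, 1, 2, 2, 2, 2, 2, 2, 2, 2, 2, 2, 2, 2, 2, 2, 2, 2: 8 irreducibles of dimension 1, each with multiplicity 1; 16 irreducibles of dimension 2, each with multiplicity 2. Total dimension 8*1*1 + 16*2*2 = 72 = |G|.

Explanation: General theorem: in the regular representation of a finite group G, each irreducible appears with multiplicity equal to its dimension. Check: dim(rho_reg) = sum d_i^2 = 1 + 1 + 1 + 1 + 1 + 1 + 1 + 1 + 4 + 4 + 4 + 4 + 4 + 4 + 4 + 4 + 4 + 4 + 4 + 4 + 4 + 4 + 4 + 4 = 72 = |G|.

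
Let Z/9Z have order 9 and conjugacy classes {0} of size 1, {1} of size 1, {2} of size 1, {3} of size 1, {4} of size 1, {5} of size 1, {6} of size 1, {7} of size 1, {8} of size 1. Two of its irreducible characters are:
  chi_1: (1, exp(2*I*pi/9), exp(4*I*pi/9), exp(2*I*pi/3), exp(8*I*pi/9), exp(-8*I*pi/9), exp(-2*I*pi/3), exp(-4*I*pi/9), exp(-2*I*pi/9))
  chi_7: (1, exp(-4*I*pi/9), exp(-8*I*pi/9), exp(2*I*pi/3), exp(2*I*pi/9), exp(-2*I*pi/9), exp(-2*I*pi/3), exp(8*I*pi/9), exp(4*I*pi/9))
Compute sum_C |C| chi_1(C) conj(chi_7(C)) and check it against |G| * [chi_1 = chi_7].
Sum = 0; so <chi_1, chi_7> = 0 (distinct irreducibles are orthogonal).

Justification: Compute term by term over conjugacy classes (|C| * chi_1(C) * conj(chi_7(C))):
  1*(1)*conj(1) + 1*(exp(2*I*pi/9))*conj(exp(-4*I*pi/9)) + 1*(exp(4*I*pi/9))*conj(exp(-8*I*pi/9)) + 1*(exp(2*I*pi/3))*conj(exp(2*I*pi/3)) + 1*(exp(8*I*pi/9))*conj(exp(2*I*pi/9)) + 1*(exp(-8*I*pi/9))*conj(exp(-2*I*pi/9)) + 1*(exp(-2*I*pi/3))*conj(exp(-2*I*pi/3)) + 1*(exp(-4*I*pi/9))*conj(exp(8*I*pi/9)) + 1*(exp(-2*I*pi/9))*conj(exp(4*I*pi/9))
  = (1) + (exp(2*I*pi/3)) + (exp(-2*I*pi/3)) + (1) + (exp(2*I*pi/3)) + (exp(-2*I*pi/3)) + (1) + (exp(2*I*pi/3)) + (exp(-2*I*pi/3))
  = 0.
(Exp terms are combined using exp(i*s)*conj(exp(i*t)) = exp(i*(s-t)), and sums of them are collapsed using the identity that for every m > 1 the m distinct m-th roots of unity sum to 0, e.g. 1 + exp(2*I*pi/3) + exp(-2*I*pi/3) = 0.)
Dividing by |G| = 9 gives 0/9 = 0, matching the row-orthogonality relation <chi_1, chi_7> = [chi_1 = chi_7].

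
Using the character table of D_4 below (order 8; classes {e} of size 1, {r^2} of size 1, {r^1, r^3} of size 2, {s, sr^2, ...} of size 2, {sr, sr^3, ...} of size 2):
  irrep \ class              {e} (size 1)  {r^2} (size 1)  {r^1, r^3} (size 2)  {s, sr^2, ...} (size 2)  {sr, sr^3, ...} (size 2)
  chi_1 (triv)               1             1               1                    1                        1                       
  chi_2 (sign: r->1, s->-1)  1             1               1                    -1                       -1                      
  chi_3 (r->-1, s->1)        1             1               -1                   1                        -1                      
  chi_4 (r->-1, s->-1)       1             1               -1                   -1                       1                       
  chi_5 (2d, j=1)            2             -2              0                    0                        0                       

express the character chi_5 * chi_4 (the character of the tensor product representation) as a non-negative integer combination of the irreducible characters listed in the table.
chi_5 tensor chi_4 = chi_5 (all other irreducibles have multiplicity 0).

Details: The character of a tensor product is the pointwise product (chi_5 * chi_4)(C) = chi_5(C) * chi_4(C):
  {e}: (2)*(1), {r^2}: (-2)*(1), {r^1, r^3}: (0)*(-1), {s, sr^2, ...}: (0)*(-1), {sr, sr^3, ...}: (0)*(1)
so (chi_5 * chi_4) takes values
  {e} -> 2, {r^2} -> -2, {r^1, r^3} -> 0, {s, sr^2, ...} -> 0, {sr, sr^3, ...} -> 0.
Now take the inner product of this character with each irreducible chi from the table, <chi_5*chi_4, chi> = (1/8) sum_C |C| (chi_5*chi_4)(C) conj(chi(C)):
  <chi_5*chi_4, chi_1> = (1/8)[1*(2)*conj(1) + 1*(-2)*conj(1) + 2*(0)*conj(1) + 2*(0)*conj(1) + 2*(0)*conj(1)]
      = (1/8)[(2) + (-2) + (0) + (0) + (0)] = 0/8 = 0
  <chi_5*chi_4, chi_2> = (1/8)[1*(2)*conj(1) + 1*(-2)*conj(1) + 2*(0)*conj(1) + 2*(0)*conj(-1) + 2*(0)*conj(-1)]
      = (1/8)[(2) + (-2) + (0) + (0) + (0)] = 0/8 = 0
  <chi_5*chi_4, chi_3> = (1/8)[1*(2)*conj(1) + 1*(-2)*conj(1) + 2*(0)*conj(-1) + 2*(0)*conj(1) + 2*(0)*conj(-1)]
      = (1/8)[(2) + (-2) + (0) + (0) + (0)] = 0/8 = 0
  <chi_5*chi_4, chi_4> = (1/8)[1*(2)*conj(1) + 1*(-2)*conj(1) + 2*(0)*conj(-1) + 2*(0)*conj(-1) + 2*(0)*conj(1)]
      = (1/8)[(2) + (-2) + (0) + (0) + (0)] = 0/8 = 0
  <chi_5*chi_4, chi_5> = (1/8)[1*(2)*conj(2) + 1*(-2)*conj(-2) + 2*(0)*conj(0) + 2*(0)*conj(0) + 2*(0)*conj(0)]
      = (1/8)[(4) + (4) + (0) + (0) + (0)] = 8/8 = 1
Hence the multiplicities are chi_5: 1. Dimension check: dim(chi_5)*dim(chi_4) = 2*1 = 2 and sum (mult * dim) = 1*2 = 2.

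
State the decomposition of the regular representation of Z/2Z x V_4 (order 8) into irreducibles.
Each irreducible V_i of dimension d_i appears with multiplicity d_i, i.e. rho_reg = (direct sum over all irreducibles V_i) d_i V_i. The irreducible dimensions for Z/2Z x V_4 are 1, 1, 1, 1, 1, 1, 1, 1: 8 irreducibles of dimension 1, each with multiplicity 1. Total dimension 8*1*1 = 8 = |G|.

Details: General theorem: in the regular representation of a finite group G, each irreducible appears with multiplicity equal to its dimension. Check: dim(rho_reg) = sum d_i^2 = 1 + 1 + 1 + 1 + 1 + 1 + 1 + 1 = 8 = |G|.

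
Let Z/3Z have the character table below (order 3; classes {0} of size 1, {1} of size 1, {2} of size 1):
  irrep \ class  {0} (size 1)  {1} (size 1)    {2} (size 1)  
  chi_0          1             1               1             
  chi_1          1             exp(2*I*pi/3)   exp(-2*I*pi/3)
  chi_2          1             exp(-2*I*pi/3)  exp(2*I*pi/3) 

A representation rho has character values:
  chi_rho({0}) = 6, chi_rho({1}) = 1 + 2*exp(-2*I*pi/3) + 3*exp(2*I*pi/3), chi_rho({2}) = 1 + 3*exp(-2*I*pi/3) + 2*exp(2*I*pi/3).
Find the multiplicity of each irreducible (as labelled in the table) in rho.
Multiplicities: chi_0: 1, chi_1: 3, chi_2: 2.

Solution. Use <chi_rho, chi> = (1/|G|) sum_C |C| * chi_rho(C) * conj(chi(C)) with |G| = 3 for each irreducible chi in the table:
  <chi_rho, chi_0> = (1/3)[1*(6)*conj(1) + 1*(1 + 2*exp(-2*I*pi/3) + 3*exp(2*I*pi/3))*conj(1) + 1*(1 + 3*exp(-2*I*pi/3) + 2*exp(2*I*pi/3))*conj(1)]
      = (1/3)[(6) + (1 + 2*exp(-2*I*pi/3) + 3*exp(2*I*pi/3)) + (1 + 3*exp(-2*I*pi/3) + 2*exp(2*I*pi/3))] = 3/3 = 1
  <chi_rho, chi_1> = (1/3)[1*(6)*conj(1) + 1*(1 + 2*exp(-2*I*pi/3) + 3*exp(2*I*pi/3))*conj(exp(2*I*pi/3)) + 1*(1 + 3*exp(-2*I*pi/3) + 2*exp(2*I*pi/3))*conj(exp(-2*I*pi/3))]
      = (1/3)[(6) + (3 + exp(-2*I*pi/3) + 2*exp(2*I*pi/3)) + (3 + 2*exp(-2*I*pi/3) + exp(2*I*pi/3))] = 9/3 = 3
  <chi_rho, chi_2> = (1/3)[1*(6)*conj(1) + 1*(1 + 2*exp(-2*I*pi/3) + 3*exp(2*I*pi/3))*conj(exp(-2*I*pi/3)) + 1*(1 + 3*exp(-2*I*pi/3) + 2*exp(2*I*pi/3))*conj(exp(2*I*pi/3))]
      = (1/3)[(6) + (2 + 3*exp(-2*I*pi/3) + exp(2*I*pi/3)) + (2 + exp(-2*I*pi/3) + 3*exp(2*I*pi/3))] = 6/3 = 2
(Exp terms are combined using exp(i*s)*conj(exp(i*t)) = exp(i*(s-t)), and sums of them are collapsed using the identity that for every m > 1 the m distinct m-th roots of unity sum to 0, e.g. 1 + exp(2*I*pi/3) + exp(-2*I*pi/3) = 0.)
Dimension check: dim(rho) = sum (mult * dim) = 1*1 + 3*1 + 2*1 = 6 = chi_rho(e) = 6.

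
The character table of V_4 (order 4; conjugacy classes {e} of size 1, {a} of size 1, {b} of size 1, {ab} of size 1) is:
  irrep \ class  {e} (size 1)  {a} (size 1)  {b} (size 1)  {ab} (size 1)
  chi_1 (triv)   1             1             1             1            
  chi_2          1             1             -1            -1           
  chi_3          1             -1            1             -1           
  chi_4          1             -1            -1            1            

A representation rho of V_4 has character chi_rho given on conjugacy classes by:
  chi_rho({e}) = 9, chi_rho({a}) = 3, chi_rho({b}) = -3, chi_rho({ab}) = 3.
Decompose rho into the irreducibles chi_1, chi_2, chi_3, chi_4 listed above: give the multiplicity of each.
Multiplicities: chi_1: 3, chi_2: 3, chi_3: 0, chi_4: 3.

Derivation: Use <chi_rho, chi> = (1/|G|) sum_C |C| * chi_rho(C) * conj(chi(C)) with |G| = 4 for each irreducible chi in the table:
  <chi_rho, chi_1> = (1/4)[1*(9)*conj(1) + 1*(3)*conj(1) + 1*(-3)*conj(1) + 1*(3)*conj(1)]
      = (1/4)[(9) + (3) + (-3) + (3)] = 12/4 = 3
  <chi_rho, chi_2> = (1/4)[1*(9)*conj(1) + 1*(3)*conj(1) + 1*(-3)*conj(-1) + 1*(3)*conj(-1)]
      = (1/4)[(9) + (3) + (3) + (-3)] = 12/4 = 3
  <chi_rho, chi_3> = (1/4)[1*(9)*conj(1) + 1*(3)*conj(-1) + 1*(-3)*conj(1) + 1*(3)*conj(-1)]
      = (1/4)[(9) + (-3) + (-3) + (-3)] = 0/4 = 0
  <chi_rho, chi_4> = (1/4)[1*(9)*conj(1) + 1*(3)*conj(-1) + 1*(-3)*conj(-1) + 1*(3)*conj(1)]
      = (1/4)[(9) + (-3) + (3) + (3)] = 12/4 = 3
Dimension check: dim(rho) = sum (mult * dim) = 3*1 + 3*1 + 0*1 + 3*1 = 9 = chi_rho(e) = 9.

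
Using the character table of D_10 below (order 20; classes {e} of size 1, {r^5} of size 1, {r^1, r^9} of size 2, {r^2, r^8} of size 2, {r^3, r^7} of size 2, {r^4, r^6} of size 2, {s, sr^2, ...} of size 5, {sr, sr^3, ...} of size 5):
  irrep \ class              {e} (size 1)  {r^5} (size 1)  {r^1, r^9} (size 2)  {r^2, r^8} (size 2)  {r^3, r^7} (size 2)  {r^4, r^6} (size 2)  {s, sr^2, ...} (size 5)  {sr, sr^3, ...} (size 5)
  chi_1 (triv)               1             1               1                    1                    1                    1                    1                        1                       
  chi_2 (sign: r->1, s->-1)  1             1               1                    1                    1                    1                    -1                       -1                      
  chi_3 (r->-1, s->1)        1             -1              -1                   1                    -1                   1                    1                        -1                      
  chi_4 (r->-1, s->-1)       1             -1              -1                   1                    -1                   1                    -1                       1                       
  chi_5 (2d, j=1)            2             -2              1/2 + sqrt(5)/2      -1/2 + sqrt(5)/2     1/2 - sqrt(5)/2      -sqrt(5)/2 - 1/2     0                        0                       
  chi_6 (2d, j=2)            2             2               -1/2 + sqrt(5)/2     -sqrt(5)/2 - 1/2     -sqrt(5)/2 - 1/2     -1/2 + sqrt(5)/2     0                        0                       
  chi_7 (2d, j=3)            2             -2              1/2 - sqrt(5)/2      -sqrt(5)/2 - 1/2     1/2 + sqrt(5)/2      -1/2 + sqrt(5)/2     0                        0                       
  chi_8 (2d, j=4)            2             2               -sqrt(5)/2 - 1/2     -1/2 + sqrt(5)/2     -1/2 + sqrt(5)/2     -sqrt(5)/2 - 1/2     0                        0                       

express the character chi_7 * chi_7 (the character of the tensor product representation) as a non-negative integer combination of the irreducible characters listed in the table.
chi_7 tensor chi_7 = chi_1 + chi_2 + chi_8 (all other irreducibles have multiplicity 0).

Why: The character of a tensor product is the pointwise product (chi_7 * chi_7)(C) = chi_7(C) * chi_7(C):
  {e}: (2)*(2), {r^5}: (-2)*(-2), {r^1, r^9}: (1/2 - sqrt(5)/2)*(1/2 - sqrt(5)/2), {r^2, r^8}: (-sqrt(5)/2 - 1/2)*(-sqrt(5)/2 - 1/2), {r^3, r^7}: (1/2 + sqrt(5)/2)*(1/2 + sqrt(5)/2), {r^4, r^6}: (-1/2 + sqrt(5)/2)*(-1/2 + sqrt(5)/2), {s, sr^2, ...}: (0)*(0), {sr, sr^3, ...}: (0)*(0)
so (chi_7 * chi_7) takes values
  {e} -> 4, {r^5} -> 4, {r^1, r^9} -> 3/2 - sqrt(5)/2, {r^2, r^8} -> sqrt(5)/2 + 3/2, {r^3, r^7} -> sqrt(5)/2 + 3/2, {r^4, r^6} -> 3/2 - sqrt(5)/2, {s, sr^2, ...} -> 0, {sr, sr^3, ...} -> 0.
Now take the inner product of this character with each irreducible chi from the table, <chi_7*chi_7, chi> = (1/20) sum_C |C| (chi_7*chi_7)(C) conj(chi(C)):
  <chi_7*chi_7, chi_1> = (1/20)[1*(4)*conj(1) + 1*(4)*conj(1) + 2*(3/2 - sqrt(5)/2)*conj(1) + 2*(sqrt(5)/2 + 3/2)*conj(1) + 2*(sqrt(5)/2 + 3/2)*conj(1) + 2*(3/2 - sqrt(5)/2)*conj(1) + 5*(0)*conj(1) + 5*(0)*conj(1)]
      = (1/20)[(4) + (4) + (3 - sqrt(5)) + (sqrt(5) + 3) + (sqrt(5) + 3) + (3 - sqrt(5)) + (0) + (0)] = 20/20 = 1
  <chi_7*chi_7, chi_2> = (1/20)[1*(4)*conj(1) + 1*(4)*conj(1) + 2*(3/2 - sqrt(5)/2)*conj(1) + 2*(sqrt(5)/2 + 3/2)*conj(1) + 2*(sqrt(5)/2 + 3/2)*conj(1) + 2*(3/2 - sqrt(5)/2)*conj(1) + 5*(0)*conj(-1) + 5*(0)*conj(-1)]
      = (1/20)[(4) + (4) + (3 - sqrt(5)) + (sqrt(5) + 3) + (sqrt(5) + 3) + (3 - sqrt(5)) + (0) + (0)] = 20/20 = 1
  <chi_7*chi_7, chi_3> = (1/20)[1*(4)*conj(1) + 1*(4)*conj(-1) + 2*(3/2 - sqrt(5)/2)*conj(-1) + 2*(sqrt(5)/2 + 3/2)*conj(1) + 2*(sqrt(5)/2 + 3/2)*conj(-1) + 2*(3/2 - sqrt(5)/2)*conj(1) + 5*(0)*conj(1) + 5*(0)*conj(-1)]
      = (1/20)[(4) + (-4) + (-3 + sqrt(5)) + (sqrt(5) + 3) + (-3 - sqrt(5)) + (3 - sqrt(5)) + (0) + (0)] = 0/20 = 0
  <chi_7*chi_7, chi_4> = (1/20)[1*(4)*conj(1) + 1*(4)*conj(-1) + 2*(3/2 - sqrt(5)/2)*conj(-1) + 2*(sqrt(5)/2 + 3/2)*conj(1) + 2*(sqrt(5)/2 + 3/2)*conj(-1) + 2*(3/2 - sqrt(5)/2)*conj(1) + 5*(0)*conj(-1) + 5*(0)*conj(1)]
      = (1/20)[(4) + (-4) + (-3 + sqrt(5)) + (sqrt(5) + 3) + (-3 - sqrt(5)) + (3 - sqrt(5)) + (0) + (0)] = 0/20 = 0
  <chi_7*chi_7, chi_5> = (1/20)[1*(4)*conj(2) + 1*(4)*conj(-2) + 2*(3/2 - sqrt(5)/2)*conj(1/2 + sqrt(5)/2) + 2*(sqrt(5)/2 + 3/2)*conj(-1/2 + sqrt(5)/2) + 2*(sqrt(5)/2 + 3/2)*conj(1/2 - sqrt(5)/2) + 2*(3/2 - sqrt(5)/2)*conj(-sqrt(5)/2 - 1/2) + 5*(0)*conj(0) + 5*(0)*conj(0)]
      = (1/20)[(8) + (-8) + (-1 + sqrt(5)) + (1 + sqrt(5)) + (-sqrt(5) - 1) + (1 - sqrt(5)) + (0) + (0)] = 0/20 = 0
  <chi_7*chi_7, chi_6> = (1/20)[1*(4)*conj(2) + 1*(4)*conj(2) + 2*(3/2 - sqrt(5)/2)*conj(-1/2 + sqrt(5)/2) + 2*(sqrt(5)/2 + 3/2)*conj(-sqrt(5)/2 - 1/2) + 2*(sqrt(5)/2 + 3/2)*conj(-sqrt(5)/2 - 1/2) + 2*(3/2 - sqrt(5)/2)*conj(-1/2 + sqrt(5)/2) + 5*(0)*conj(0) + 5*(0)*conj(0)]
      = (1/20)[(8) + (8) + (-4 + 2*sqrt(5)) + (-2*sqrt(5) - 4) + (-2*sqrt(5) - 4) + (-4 + 2*sqrt(5)) + (0) + (0)] = 0/20 = 0
  <chi_7*chi_7, chi_7> = (1/20)[1*(4)*conj(2) + 1*(4)*conj(-2) + 2*(3/2 - sqrt(5)/2)*conj(1/2 - sqrt(5)/2) + 2*(sqrt(5)/2 + 3/2)*conj(-sqrt(5)/2 - 1/2) + 2*(sqrt(5)/2 + 3/2)*conj(1/2 + sqrt(5)/2) + 2*(3/2 - sqrt(5)/2)*conj(-1/2 + sqrt(5)/2) + 5*(0)*conj(0) + 5*(0)*conj(0)]
      = (1/20)[(8) + (-8) + (4 - 2*sqrt(5)) + (-2*sqrt(5) - 4) + (4 + 2*sqrt(5)) + (-4 + 2*sqrt(5)) + (0) + (0)] = 0/20 = 0
  <chi_7*chi_7, chi_8> = (1/20)[1*(4)*conj(2) + 1*(4)*conj(2) + 2*(3/2 - sqrt(5)/2)*conj(-sqrt(5)/2 - 1/2) + 2*(sqrt(5)/2 + 3/2)*conj(-1/2 + sqrt(5)/2) + 2*(sqrt(5)/2 + 3/2)*conj(-1/2 + sqrt(5)/2) + 2*(3/2 - sqrt(5)/2)*conj(-sqrt(5)/2 - 1/2) + 5*(0)*conj(0) + 5*(0)*conj(0)]
      = (1/20)[(8) + (8) + (1 - sqrt(5)) + (1 + sqrt(5)) + (1 + sqrt(5)) + (1 - sqrt(5)) + (0) + (0)] = 20/20 = 1
Hence the multiplicities are chi_1: 1, chi_2: 1, chi_8: 1. Dimension check: dim(chi_7)*dim(chi_7) = 2*2 = 4 and sum (mult * dim) = 1*1 + 1*1 + 1*2 = 4.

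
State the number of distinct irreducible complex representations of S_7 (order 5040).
15

Explanation: The number of irreducible complex representations of a finite group equals its number of conjugacy classes. Conjugacy classes in S_7 correspond to cycle types, i.e. partitions of 7; there are p(7) = 15 of them, so S_7 (order 5040) has exactly 15 irreducible complex representations.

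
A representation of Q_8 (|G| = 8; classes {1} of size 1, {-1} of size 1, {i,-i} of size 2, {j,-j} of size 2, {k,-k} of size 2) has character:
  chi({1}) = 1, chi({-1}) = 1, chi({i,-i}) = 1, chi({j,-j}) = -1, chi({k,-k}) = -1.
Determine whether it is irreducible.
Irreducible: <chi, chi> = 1.

Justification: <chi, chi> = (1/|G|) sum_C |C| * |chi(C)|^2 = (1/8)[1*|1|^2 + 1*|1|^2 + 2*|1|^2 + 2*|-1|^2 + 2*|-1|^2]
  = (1/8)[(1) + (1) + (2) + (2) + (2)] = 8/8 = 1.
A character is irreducible iff <chi, chi> = 1, so this representation is irreducible.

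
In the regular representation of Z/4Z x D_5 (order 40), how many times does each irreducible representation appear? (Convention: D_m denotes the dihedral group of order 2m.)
Each irreducible V_i of dimension d_i appears with multiplicity d_i, i.e. rho_reg = (direct sum over all irreducibles V_i) d_i V_i. The irreducible dimensions for Z/4Z x D_5 are 1, 1, 1, 1, 1, 1, 1, 1, 2, 2, 2, 2, 2, 2, 2, 2: 8 irreducibles of dimension 1, each with multiplicity 1; 8 irreducibles of dimension 2, each with multiplicity 2. Total dimension 8*1*1 + 8*2*2 = 40 = |G|.

General theorem: in the regular representation of a finite group G, each irreducible appears with multiplicity equal to its dimension. Check: dim(rho_reg) = sum d_i^2 = 1 + 1 + 1 + 1 + 1 + 1 + 1 + 1 + 4 + 4 + 4 + 4 + 4 + 4 + 4 + 4 = 40 = |G|.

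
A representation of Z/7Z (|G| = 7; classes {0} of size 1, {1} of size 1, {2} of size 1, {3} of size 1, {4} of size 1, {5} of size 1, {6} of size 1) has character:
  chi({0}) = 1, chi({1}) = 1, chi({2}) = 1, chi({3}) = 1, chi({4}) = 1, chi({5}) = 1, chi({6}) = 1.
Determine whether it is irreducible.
Irreducible: <chi, chi> = 1.

Working: <chi, chi> = (1/|G|) sum_C |C| * |chi(C)|^2 = (1/7)[1*|1|^2 + 1*|1|^2 + 1*|1|^2 + 1*|1|^2 + 1*|1|^2 + 1*|1|^2 + 1*|1|^2]
  = (1/7)[(1) + (1) + (1) + (1) + (1) + (1) + (1)] = 7/7 = 1.
(Exp terms are combined using exp(i*s)*conj(exp(i*t)) = exp(i*(s-t)), and sums of them are collapsed using the identity that for every m > 1 the m distinct m-th roots of unity sum to 0, e.g. 1 + exp(2*I*pi/3) + exp(-2*I*pi/3) = 0.)
A character is irreducible iff <chi, chi> = 1, so this representation is irreducible.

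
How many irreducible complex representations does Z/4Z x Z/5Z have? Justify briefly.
20

Argument: The number of irreducible complex representations of a finite group equals its number of conjugacy classes. Z/4Z x Z/5Z is abelian of order 20, so every element is its own conjugacy class: 20 classes, so Z/4Z x Z/5Z (order 20) has exactly 20 irreducible complex representations.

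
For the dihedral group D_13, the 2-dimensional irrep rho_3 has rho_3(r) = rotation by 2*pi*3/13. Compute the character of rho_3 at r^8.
chi_{rho_3}(r^8) = 2*cos(2*pi*3*8/13) = 2*cos(4*pi/13)

Solution. rho_3(r^8) is rotation by angle 2*pi*3*8/13, whose trace is 2*cos(2*pi*3*8/13) = 2*cos(4*pi/13).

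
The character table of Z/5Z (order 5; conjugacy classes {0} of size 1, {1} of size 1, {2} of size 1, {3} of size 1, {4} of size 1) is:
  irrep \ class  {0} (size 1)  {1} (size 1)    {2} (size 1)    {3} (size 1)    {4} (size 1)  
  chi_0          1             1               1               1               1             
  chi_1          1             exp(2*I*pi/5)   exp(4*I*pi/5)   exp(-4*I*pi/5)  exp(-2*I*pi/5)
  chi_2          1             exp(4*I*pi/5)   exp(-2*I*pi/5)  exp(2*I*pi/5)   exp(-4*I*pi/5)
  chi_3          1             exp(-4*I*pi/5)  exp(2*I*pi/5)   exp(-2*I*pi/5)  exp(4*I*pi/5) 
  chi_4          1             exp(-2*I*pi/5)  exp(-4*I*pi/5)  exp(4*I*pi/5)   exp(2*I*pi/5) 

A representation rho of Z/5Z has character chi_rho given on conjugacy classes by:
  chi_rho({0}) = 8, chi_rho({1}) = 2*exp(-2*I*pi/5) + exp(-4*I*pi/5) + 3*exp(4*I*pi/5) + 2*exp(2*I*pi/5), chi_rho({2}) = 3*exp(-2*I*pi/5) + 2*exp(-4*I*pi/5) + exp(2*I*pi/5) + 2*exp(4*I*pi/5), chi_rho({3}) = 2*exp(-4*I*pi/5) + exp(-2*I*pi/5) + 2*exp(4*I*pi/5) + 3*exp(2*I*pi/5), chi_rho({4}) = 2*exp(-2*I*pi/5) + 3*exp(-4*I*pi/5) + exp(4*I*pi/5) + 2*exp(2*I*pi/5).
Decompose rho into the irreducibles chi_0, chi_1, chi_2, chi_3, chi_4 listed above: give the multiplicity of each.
Multiplicities: chi_0: 0, chi_1: 2, chi_2: 3, chi_3: 1, chi_4: 2.

Working: Use <chi_rho, chi> = (1/|G|) sum_C |C| * chi_rho(C) * conj(chi(C)) with |G| = 5 for each irreducible chi in the table:
  <chi_rho, chi_0> = (1/5)[1*(8)*conj(1) + 1*(2*exp(-2*I*pi/5) + exp(-4*I*pi/5) + 3*exp(4*I*pi/5) + 2*exp(2*I*pi/5))*conj(1) + 1*(3*exp(-2*I*pi/5) + 2*exp(-4*I*pi/5) + exp(2*I*pi/5) + 2*exp(4*I*pi/5))*conj(1) + 1*(2*exp(-4*I*pi/5) + exp(-2*I*pi/5) + 2*exp(4*I*pi/5) + 3*exp(2*I*pi/5))*conj(1) + 1*(2*exp(-2*I*pi/5) + 3*exp(-4*I*pi/5) + exp(4*I*pi/5) + 2*exp(2*I*pi/5))*conj(1)]
      = (1/5)[(8) + (2*exp(-2*I*pi/5) + exp(-4*I*pi/5) + 3*exp(4*I*pi/5) + 2*exp(2*I*pi/5)) + (3*exp(-2*I*pi/5) + 2*exp(-4*I*pi/5) + exp(2*I*pi/5) + 2*exp(4*I*pi/5)) + (2*exp(-4*I*pi/5) + exp(-2*I*pi/5) + 2*exp(4*I*pi/5) + 3*exp(2*I*pi/5)) + (2*exp(-2*I*pi/5) + 3*exp(-4*I*pi/5) + exp(4*I*pi/5) + 2*exp(2*I*pi/5))] = 0/5 = 0
  <chi_rho, chi_1> = (1/5)[1*(8)*conj(1) + 1*(2*exp(-2*I*pi/5) + exp(-4*I*pi/5) + 3*exp(4*I*pi/5) + 2*exp(2*I*pi/5))*conj(exp(2*I*pi/5)) + 1*(3*exp(-2*I*pi/5) + 2*exp(-4*I*pi/5) + exp(2*I*pi/5) + 2*exp(4*I*pi/5))*conj(exp(4*I*pi/5)) + 1*(2*exp(-4*I*pi/5) + exp(-2*I*pi/5) + 2*exp(4*I*pi/5) + 3*exp(2*I*pi/5))*conj(exp(-4*I*pi/5)) + 1*(2*exp(-2*I*pi/5) + 3*exp(-4*I*pi/5) + exp(4*I*pi/5) + 2*exp(2*I*pi/5))*conj(exp(-2*I*pi/5))]
      = (1/5)[(8) + (2 + 2*exp(-4*I*pi/5) + exp(4*I*pi/5) + 3*exp(2*I*pi/5)) + (2 + exp(-2*I*pi/5) + 3*exp(4*I*pi/5) + 2*exp(2*I*pi/5)) + (2 + 2*exp(-2*I*pi/5) + 3*exp(-4*I*pi/5) + exp(2*I*pi/5)) + (2 + 3*exp(-2*I*pi/5) + exp(-4*I*pi/5) + 2*exp(4*I*pi/5))] = 10/5 = 2
  <chi_rho, chi_2> = (1/5)[1*(8)*conj(1) + 1*(2*exp(-2*I*pi/5) + exp(-4*I*pi/5) + 3*exp(4*I*pi/5) + 2*exp(2*I*pi/5))*conj(exp(4*I*pi/5)) + 1*(3*exp(-2*I*pi/5) + 2*exp(-4*I*pi/5) + exp(2*I*pi/5) + 2*exp(4*I*pi/5))*conj(exp(-2*I*pi/5)) + 1*(2*exp(-4*I*pi/5) + exp(-2*I*pi/5) + 2*exp(4*I*pi/5) + 3*exp(2*I*pi/5))*conj(exp(2*I*pi/5)) + 1*(2*exp(-2*I*pi/5) + 3*exp(-4*I*pi/5) + exp(4*I*pi/5) + 2*exp(2*I*pi/5))*conj(exp(-4*I*pi/5))]
      = (1/5)[(8) + (3 + 2*exp(-2*I*pi/5) + exp(2*I*pi/5) + 2*exp(4*I*pi/5)) + (3 + 2*exp(-2*I*pi/5) + 2*exp(-4*I*pi/5) + exp(4*I*pi/5)) + (3 + exp(-4*I*pi/5) + 2*exp(4*I*pi/5) + 2*exp(2*I*pi/5)) + (3 + 2*exp(-4*I*pi/5) + exp(-2*I*pi/5) + 2*exp(2*I*pi/5))] = 15/5 = 3
  <chi_rho, chi_3> = (1/5)[1*(8)*conj(1) + 1*(2*exp(-2*I*pi/5) + exp(-4*I*pi/5) + 3*exp(4*I*pi/5) + 2*exp(2*I*pi/5))*conj(exp(-4*I*pi/5)) + 1*(3*exp(-2*I*pi/5) + 2*exp(-4*I*pi/5) + exp(2*I*pi/5) + 2*exp(4*I*pi/5))*conj(exp(2*I*pi/5)) + 1*(2*exp(-4*I*pi/5) + exp(-2*I*pi/5) + 2*exp(4*I*pi/5) + 3*exp(2*I*pi/5))*conj(exp(-2*I*pi/5)) + 1*(2*exp(-2*I*pi/5) + 3*exp(-4*I*pi/5) + exp(4*I*pi/5) + 2*exp(2*I*pi/5))*conj(exp(4*I*pi/5))]
      = (1/5)[(8) + (1 + 3*exp(-2*I*pi/5) + 2*exp(-4*I*pi/5) + 2*exp(2*I*pi/5)) + (1 + 3*exp(-4*I*pi/5) + 2*exp(4*I*pi/5) + 2*exp(2*I*pi/5)) + (1 + 2*exp(-2*I*pi/5) + 2*exp(-4*I*pi/5) + 3*exp(4*I*pi/5)) + (1 + 2*exp(-2*I*pi/5) + 2*exp(4*I*pi/5) + 3*exp(2*I*pi/5))] = 5/5 = 1
  <chi_rho, chi_4> = (1/5)[1*(8)*conj(1) + 1*(2*exp(-2*I*pi/5) + exp(-4*I*pi/5) + 3*exp(4*I*pi/5) + 2*exp(2*I*pi/5))*conj(exp(-2*I*pi/5)) + 1*(3*exp(-2*I*pi/5) + 2*exp(-4*I*pi/5) + exp(2*I*pi/5) + 2*exp(4*I*pi/5))*conj(exp(-4*I*pi/5)) + 1*(2*exp(-4*I*pi/5) + exp(-2*I*pi/5) + 2*exp(4*I*pi/5) + 3*exp(2*I*pi/5))*conj(exp(4*I*pi/5)) + 1*(2*exp(-2*I*pi/5) + 3*exp(-4*I*pi/5) + exp(4*I*pi/5) + 2*exp(2*I*pi/5))*conj(exp(2*I*pi/5))]
      = (1/5)[(8) + (2 + 3*exp(-4*I*pi/5) + exp(-2*I*pi/5) + 2*exp(4*I*pi/5)) + (2 + 2*exp(-2*I*pi/5) + exp(-4*I*pi/5) + 3*exp(2*I*pi/5)) + (2 + 3*exp(-2*I*pi/5) + exp(4*I*pi/5) + 2*exp(2*I*pi/5)) + (2 + 2*exp(-4*I*pi/5) + exp(2*I*pi/5) + 3*exp(4*I*pi/5))] = 10/5 = 2
(Exp terms are combined using exp(i*s)*conj(exp(i*t)) = exp(i*(s-t)), and sums of them are collapsed using the identity that for every m > 1 the m distinct m-th roots of unity sum to 0, e.g. 1 + exp(2*I*pi/3) + exp(-2*I*pi/3) = 0.)
Dimension check: dim(rho) = sum (mult * dim) = 0*1 + 2*1 + 3*1 + 1*1 + 2*1 = 8 = chi_rho(e) = 8.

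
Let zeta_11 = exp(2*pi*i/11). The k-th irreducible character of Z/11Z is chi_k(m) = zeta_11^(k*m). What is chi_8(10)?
chi_8(10) = zeta_11^80 = exp(6*I*pi/11)

Details: chi_8(10) = zeta_11^(8*10) = zeta_11^80. Since zeta_11^11 = 1, this equals zeta_11^3 = exp(2*pi*i*3/11) = exp(6*I*pi/11).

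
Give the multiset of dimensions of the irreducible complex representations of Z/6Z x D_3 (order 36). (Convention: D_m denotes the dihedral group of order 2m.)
Dimensions: 1, 1, 1, 1, 1, 1, 1, 1, 1, 1, 1, 1, 2, 2, 2, 2, 2, 2

Why: There are 18 irreducibles (= number of conjugacy classes). Their dimensions d_i satisfy sum d_i^2 = |G| = 36: 1 + 1 + 1 + 1 + 1 + 1 + 1 + 1 + 1 + 1 + 1 + 1 + 4 + 4 + 4 + 4 + 4 + 4 = 36. (For the product with Z/6Z: each of the 6 1-dim characters of Z/6Z tensors with each irrep of D_3, giving 6 copies of each D_3-dimension.)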